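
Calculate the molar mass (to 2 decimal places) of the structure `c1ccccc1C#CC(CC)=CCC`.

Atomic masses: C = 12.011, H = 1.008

Molecular formula: C14H16.
M = 14×12.011 + 16×1.008 = 184.28 g/mol.

184.28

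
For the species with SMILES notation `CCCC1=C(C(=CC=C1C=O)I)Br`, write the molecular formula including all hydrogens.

Heavy atoms from the SMILES: 1 Br, 10 C, 1 I, 1 O.
Implicit hydrogens by atom environment:
  4 × C (aromatic): no H
  2 × C: 2 H each → 4
  2 × C (aromatic): 1 H each → 2
  1 × Br: no H
  1 × C: 3 H
  1 × C: 1 H
  1 × I: no H
  1 × O: no H
  Total hydrogens = 10.
Molecular formula: C10H10BrIO

C10H10BrIO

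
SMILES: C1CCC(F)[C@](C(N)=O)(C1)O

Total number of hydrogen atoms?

Hydrogens are implicit in SMILES; fill each atom to its normal valence:
  4 × C: 2 H each → 8
  2 × C: no H
  1 × C: 1 H
  1 × F: no H
  1 × N: 2 H
  1 × O: 1 H
  1 × O: no H
  Total hydrogens = 12.

12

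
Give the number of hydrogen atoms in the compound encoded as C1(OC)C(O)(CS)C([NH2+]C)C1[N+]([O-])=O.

Hydrogens are implicit in SMILES; fill each atom to its normal valence:
  3 × C: 1 H each → 3
  2 × C: 3 H each → 6
  2 × O: no H
  1 × C: 2 H
  1 × C: no H
  1 × N (charge +1): 2 H
  1 × N (charge +1): no H
  1 × O: 1 H
  1 × O (charge -1): no H
  1 × S: 1 H
  Total hydrogens = 15.

15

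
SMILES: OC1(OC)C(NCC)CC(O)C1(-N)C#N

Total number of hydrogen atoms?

17

Hydrogens are implicit in SMILES; fill each atom to its normal valence:
  3 × C: no H
  2 × C: 3 H each → 6
  2 × C: 2 H each → 4
  2 × C: 1 H each → 2
  2 × O: 1 H each → 2
  1 × N: 2 H
  1 × N: 1 H
  1 × N: no H
  1 × O: no H
  Total hydrogens = 17.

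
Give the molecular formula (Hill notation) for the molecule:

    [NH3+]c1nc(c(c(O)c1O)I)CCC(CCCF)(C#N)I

C12H15FI2N3O2+

Heavy atoms from the SMILES: 12 C, 1 F, 2 I, 3 N, 2 O.
Implicit hydrogens by atom environment:
  5 × C: 2 H each → 10
  5 × C (aromatic): no H
  2 × C: no H
  2 × I: no H
  2 × O: 1 H each → 2
  1 × F: no H
  1 × N (charge +1): 3 H
  1 × N (aromatic): no H
  1 × N: no H
  Total hydrogens = 15.
Net charge +1.
Molecular formula: C12H15FI2N3O2+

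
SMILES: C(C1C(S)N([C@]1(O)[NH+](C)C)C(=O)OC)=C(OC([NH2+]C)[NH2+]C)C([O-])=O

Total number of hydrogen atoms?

Hydrogens are implicit in SMILES; fill each atom to its normal valence:
  5 × C: 3 H each → 15
  4 × C: 1 H each → 4
  4 × C: no H
  4 × O: no H
  2 × N (charge +1): 2 H each → 4
  1 × N (charge +1): 1 H
  1 × N: no H
  1 × O: 1 H
  1 × O (charge -1): no H
  1 × S: 1 H
  Total hydrogens = 26.

26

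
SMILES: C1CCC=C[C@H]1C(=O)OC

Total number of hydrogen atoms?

12

Hydrogens are implicit in SMILES; fill each atom to its normal valence:
  3 × C: 2 H each → 6
  3 × C: 1 H each → 3
  2 × O: no H
  1 × C: 3 H
  1 × C: no H
  Total hydrogens = 12.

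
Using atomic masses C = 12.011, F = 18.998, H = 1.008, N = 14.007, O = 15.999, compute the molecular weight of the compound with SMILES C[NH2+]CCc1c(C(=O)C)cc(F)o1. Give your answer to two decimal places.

186.21

Molecular formula: C9H13FNO2+.
M = 9×12.011 + 1×18.998 + 13×1.008 + 1×14.007 + 2×15.999 = 186.21 g/mol.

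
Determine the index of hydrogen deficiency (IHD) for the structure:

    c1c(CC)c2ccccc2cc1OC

7

Molecular formula from the SMILES: C13H14O.
DoU = (2C + 2 + N − H − X)/2 = (2·13 + 2 + 0 − 14 − 0)/2 = 14/2 = 7.
(Structurally: 2 ring(s) + 5 π bond(s) = 7.)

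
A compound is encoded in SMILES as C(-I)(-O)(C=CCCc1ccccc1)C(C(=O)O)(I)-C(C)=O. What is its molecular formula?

Heavy atoms from the SMILES: 15 C, 2 I, 4 O.
Implicit hydrogens by atom environment:
  5 × C (aromatic): 1 H each → 5
  4 × C: no H
  2 × C: 2 H each → 4
  2 × C: 1 H each → 2
  2 × I: no H
  2 × O: 1 H each → 2
  2 × O: no H
  1 × C: 3 H
  1 × C (aromatic): no H
  Total hydrogens = 16.
Molecular formula: C15H16I2O4

C15H16I2O4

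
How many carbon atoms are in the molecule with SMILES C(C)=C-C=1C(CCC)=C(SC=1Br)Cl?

The symbol for carbon appears 10 times in the SMILES. (Cl is a single chlorine, not C + l.)

10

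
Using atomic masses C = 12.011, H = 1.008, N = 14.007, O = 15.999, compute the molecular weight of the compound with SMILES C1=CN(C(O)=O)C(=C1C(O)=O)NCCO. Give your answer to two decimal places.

214.18

Molecular formula: C8H10N2O5.
M = 8×12.011 + 10×1.008 + 2×14.007 + 5×15.999 = 214.18 g/mol.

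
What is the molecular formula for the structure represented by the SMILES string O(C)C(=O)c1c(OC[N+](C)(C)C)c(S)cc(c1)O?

C12H18NO4S+

Heavy atoms from the SMILES: 12 C, 1 N, 4 O, 1 S.
Implicit hydrogens by atom environment:
  4 × C: 3 H each → 12
  4 × C (aromatic): no H
  3 × O: no H
  2 × C (aromatic): 1 H each → 2
  1 × C: 2 H
  1 × C: no H
  1 × N (charge +1): no H
  1 × O: 1 H
  1 × S: 1 H
  Total hydrogens = 18.
Net charge +1.
Molecular formula: C12H18NO4S+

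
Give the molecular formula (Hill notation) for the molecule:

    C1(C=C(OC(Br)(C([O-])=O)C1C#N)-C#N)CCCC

Heavy atoms from the SMILES: 1 Br, 12 C, 2 N, 3 O.
Implicit hydrogens by atom environment:
  5 × C: no H
  3 × C: 2 H each → 6
  3 × C: 1 H each → 3
  2 × N: no H
  2 × O: no H
  1 × Br: no H
  1 × C: 3 H
  1 × O (charge -1): no H
  Total hydrogens = 12.
Net charge -1.
Molecular formula: C12H12BrN2O3-

C12H12BrN2O3-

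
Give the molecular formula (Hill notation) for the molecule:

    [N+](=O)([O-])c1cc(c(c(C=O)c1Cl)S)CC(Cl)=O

Heavy atoms from the SMILES: 9 C, 2 Cl, 1 N, 4 O, 1 S.
Implicit hydrogens by atom environment:
  5 × C (aromatic): no H
  3 × O: no H
  2 × Cl: no H
  1 × C: 2 H
  1 × C (aromatic): 1 H
  1 × C: 1 H
  1 × C: no H
  1 × N (charge +1): no H
  1 × O (charge -1): no H
  1 × S: 1 H
  Total hydrogens = 5.
Molecular formula: C9H5Cl2NO4S

C9H5Cl2NO4S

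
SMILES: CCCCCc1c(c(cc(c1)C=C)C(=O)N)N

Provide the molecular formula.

C14H20N2O

Heavy atoms from the SMILES: 14 C, 2 N, 1 O.
Implicit hydrogens by atom environment:
  5 × C: 2 H each → 10
  4 × C (aromatic): no H
  2 × C (aromatic): 1 H each → 2
  2 × N: 2 H each → 4
  1 × C: 3 H
  1 × C: 1 H
  1 × C: no H
  1 × O: no H
  Total hydrogens = 20.
Molecular formula: C14H20N2O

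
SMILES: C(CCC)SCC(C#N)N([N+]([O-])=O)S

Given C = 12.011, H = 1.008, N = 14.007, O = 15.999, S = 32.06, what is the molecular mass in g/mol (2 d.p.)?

Molecular formula: C7H13N3O2S2.
M = 7×12.011 + 13×1.008 + 3×14.007 + 2×15.999 + 2×32.06 = 235.32 g/mol.

235.32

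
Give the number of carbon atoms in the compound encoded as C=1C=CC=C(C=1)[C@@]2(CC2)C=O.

The symbol for carbon appears 10 times in the SMILES.

10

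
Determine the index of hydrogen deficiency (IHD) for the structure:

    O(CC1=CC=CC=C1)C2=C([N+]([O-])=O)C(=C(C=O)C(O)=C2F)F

Molecular formula from the SMILES: C14H9F2NO5.
DoU = (2C + 2 + N − H − X)/2 = (2·14 + 2 + 1 − 9 − 2)/2 = 20/2 = 10.
(Structurally: 2 ring(s) + 8 π bond(s) = 10.)

10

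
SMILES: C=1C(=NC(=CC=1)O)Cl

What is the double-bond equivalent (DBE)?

Molecular formula from the SMILES: C5H4ClNO.
DoU = (2C + 2 + N − H − X)/2 = (2·5 + 2 + 1 − 4 − 1)/2 = 8/2 = 4.
(Structurally: 1 ring(s) + 3 π bond(s) = 4.)

4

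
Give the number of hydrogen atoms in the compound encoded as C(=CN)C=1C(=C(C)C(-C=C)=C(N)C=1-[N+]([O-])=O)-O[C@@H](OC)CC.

21

Hydrogens are implicit in SMILES; fill each atom to its normal valence:
  6 × C (aromatic): no H
  4 × C: 1 H each → 4
  3 × C: 3 H each → 9
  3 × O: no H
  2 × C: 2 H each → 4
  2 × N: 2 H each → 4
  1 × N (charge +1): no H
  1 × O (charge -1): no H
  Total hydrogens = 21.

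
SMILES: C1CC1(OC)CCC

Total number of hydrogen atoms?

Hydrogens are implicit in SMILES; fill each atom to its normal valence:
  4 × C: 2 H each → 8
  2 × C: 3 H each → 6
  1 × C: no H
  1 × O: no H
  Total hydrogens = 14.

14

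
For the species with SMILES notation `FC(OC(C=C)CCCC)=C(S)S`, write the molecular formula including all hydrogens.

Heavy atoms from the SMILES: 9 C, 1 F, 1 O, 2 S.
Implicit hydrogens by atom environment:
  4 × C: 2 H each → 8
  2 × C: 1 H each → 2
  2 × C: no H
  2 × S: 1 H each → 2
  1 × C: 3 H
  1 × F: no H
  1 × O: no H
  Total hydrogens = 15.
Molecular formula: C9H15FOS2

C9H15FOS2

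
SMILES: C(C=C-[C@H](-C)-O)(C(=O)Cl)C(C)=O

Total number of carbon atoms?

8

The symbol for carbon appears 8 times in the SMILES. (Cl is a single chlorine, not C + l.)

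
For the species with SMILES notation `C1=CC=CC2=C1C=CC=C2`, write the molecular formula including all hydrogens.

Heavy atoms from the SMILES: 10 C.
Implicit hydrogens by atom environment:
  8 × C (aromatic): 1 H each → 8
  2 × C (aromatic): no H
  Total hydrogens = 8.
Molecular formula: C10H8

C10H8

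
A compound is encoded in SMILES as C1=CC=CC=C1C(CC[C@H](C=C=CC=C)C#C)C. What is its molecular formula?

Heavy atoms from the SMILES: 18 C.
Implicit hydrogens by atom environment:
  6 × C: 1 H each → 6
  5 × C (aromatic): 1 H each → 5
  3 × C: 2 H each → 6
  2 × C: no H
  1 × C: 3 H
  1 × C (aromatic): no H
  Total hydrogens = 20.
Molecular formula: C18H20

C18H20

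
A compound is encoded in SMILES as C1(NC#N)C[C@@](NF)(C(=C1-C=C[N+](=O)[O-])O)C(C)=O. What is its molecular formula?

Heavy atoms from the SMILES: 10 C, 1 F, 4 N, 4 O.
Implicit hydrogens by atom environment:
  5 × C: no H
  3 × C: 1 H each → 3
  2 × N: 1 H each → 2
  2 × O: no H
  1 × C: 3 H
  1 × C: 2 H
  1 × F: no H
  1 × N: no H
  1 × N (charge +1): no H
  1 × O: 1 H
  1 × O (charge -1): no H
  Total hydrogens = 11.
Molecular formula: C10H11FN4O4

C10H11FN4O4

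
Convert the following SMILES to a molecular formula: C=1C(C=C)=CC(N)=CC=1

C8H9N

Heavy atoms from the SMILES: 8 C, 1 N.
Implicit hydrogens by atom environment:
  4 × C (aromatic): 1 H each → 4
  2 × C (aromatic): no H
  1 × C: 2 H
  1 × C: 1 H
  1 × N: 2 H
  Total hydrogens = 9.
Molecular formula: C8H9N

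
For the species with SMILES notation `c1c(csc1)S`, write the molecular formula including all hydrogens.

C4H4S2

Heavy atoms from the SMILES: 4 C, 2 S.
Implicit hydrogens by atom environment:
  3 × C (aromatic): 1 H each → 3
  1 × C (aromatic): no H
  1 × S: 1 H
  1 × S (aromatic): no H
  Total hydrogens = 4.
Molecular formula: C4H4S2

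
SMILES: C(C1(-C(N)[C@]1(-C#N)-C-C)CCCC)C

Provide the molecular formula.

Heavy atoms from the SMILES: 12 C, 2 N.
Implicit hydrogens by atom environment:
  5 × C: 2 H each → 10
  3 × C: 3 H each → 9
  3 × C: no H
  1 × C: 1 H
  1 × N: 2 H
  1 × N: no H
  Total hydrogens = 22.
Molecular formula: C12H22N2

C12H22N2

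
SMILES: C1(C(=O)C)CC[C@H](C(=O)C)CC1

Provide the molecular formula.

C10H16O2

Heavy atoms from the SMILES: 10 C, 2 O.
Implicit hydrogens by atom environment:
  4 × C: 2 H each → 8
  2 × C: 3 H each → 6
  2 × C: 1 H each → 2
  2 × C: no H
  2 × O: no H
  Total hydrogens = 16.
Molecular formula: C10H16O2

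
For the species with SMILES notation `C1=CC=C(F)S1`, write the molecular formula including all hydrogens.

C4H3FS

Heavy atoms from the SMILES: 4 C, 1 F, 1 S.
Implicit hydrogens by atom environment:
  3 × C (aromatic): 1 H each → 3
  1 × C (aromatic): no H
  1 × F: no H
  1 × S (aromatic): no H
  Total hydrogens = 3.
Molecular formula: C4H3FS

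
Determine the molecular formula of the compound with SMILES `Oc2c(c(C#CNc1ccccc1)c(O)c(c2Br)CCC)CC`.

Heavy atoms from the SMILES: 1 Br, 19 C, 1 N, 2 O.
Implicit hydrogens by atom environment:
  7 × C (aromatic): no H
  5 × C (aromatic): 1 H each → 5
  3 × C: 2 H each → 6
  2 × C: 3 H each → 6
  2 × C: no H
  2 × O: 1 H each → 2
  1 × Br: no H
  1 × N: 1 H
  Total hydrogens = 20.
Molecular formula: C19H20BrNO2

C19H20BrNO2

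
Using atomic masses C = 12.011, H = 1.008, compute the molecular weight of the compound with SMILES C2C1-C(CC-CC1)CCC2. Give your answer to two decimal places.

Molecular formula: C10H18.
M = 10×12.011 + 18×1.008 = 138.25 g/mol.

138.25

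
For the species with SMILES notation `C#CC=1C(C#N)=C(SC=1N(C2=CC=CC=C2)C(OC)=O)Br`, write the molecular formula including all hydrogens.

C15H9BrN2O2S

Heavy atoms from the SMILES: 1 Br, 15 C, 2 N, 2 O, 1 S.
Implicit hydrogens by atom environment:
  5 × C (aromatic): 1 H each → 5
  5 × C (aromatic): no H
  3 × C: no H
  2 × N: no H
  2 × O: no H
  1 × Br: no H
  1 × C: 3 H
  1 × C: 1 H
  1 × S (aromatic): no H
  Total hydrogens = 9.
Molecular formula: C15H9BrN2O2S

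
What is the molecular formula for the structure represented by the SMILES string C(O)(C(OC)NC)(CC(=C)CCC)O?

C10H21NO3

Heavy atoms from the SMILES: 10 C, 1 N, 3 O.
Implicit hydrogens by atom environment:
  4 × C: 2 H each → 8
  3 × C: 3 H each → 9
  2 × C: no H
  2 × O: 1 H each → 2
  1 × C: 1 H
  1 × N: 1 H
  1 × O: no H
  Total hydrogens = 21.
Molecular formula: C10H21NO3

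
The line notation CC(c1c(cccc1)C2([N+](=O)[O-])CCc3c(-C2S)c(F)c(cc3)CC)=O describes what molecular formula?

Heavy atoms from the SMILES: 20 C, 1 F, 1 N, 3 O, 1 S.
Implicit hydrogens by atom environment:
  6 × C (aromatic): 1 H each → 6
  6 × C (aromatic): no H
  3 × C: 2 H each → 6
  2 × C: 3 H each → 6
  2 × C: no H
  2 × O: no H
  1 × C: 1 H
  1 × F: no H
  1 × N (charge +1): no H
  1 × O (charge -1): no H
  1 × S: 1 H
  Total hydrogens = 20.
Molecular formula: C20H20FNO3S

C20H20FNO3S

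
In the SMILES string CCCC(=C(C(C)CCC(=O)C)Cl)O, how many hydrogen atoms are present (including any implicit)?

19

Hydrogens are implicit in SMILES; fill each atom to its normal valence:
  4 × C: 2 H each → 8
  3 × C: 3 H each → 9
  3 × C: no H
  1 × C: 1 H
  1 × Cl: no H
  1 × O: 1 H
  1 × O: no H
  Total hydrogens = 19.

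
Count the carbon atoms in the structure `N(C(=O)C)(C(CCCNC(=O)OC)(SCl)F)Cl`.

The symbol for carbon appears 8 times in the SMILES. (Cl is a single chlorine, not C + l.)

8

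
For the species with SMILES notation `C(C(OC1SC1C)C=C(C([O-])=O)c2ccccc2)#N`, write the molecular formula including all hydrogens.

C14H12NO3S-

Heavy atoms from the SMILES: 14 C, 1 N, 3 O, 1 S.
Implicit hydrogens by atom environment:
  5 × C (aromatic): 1 H each → 5
  4 × C: 1 H each → 4
  3 × C: no H
  2 × O: no H
  1 × C: 3 H
  1 × C (aromatic): no H
  1 × N: no H
  1 × O (charge -1): no H
  1 × S: no H
  Total hydrogens = 12.
Net charge -1.
Molecular formula: C14H12NO3S-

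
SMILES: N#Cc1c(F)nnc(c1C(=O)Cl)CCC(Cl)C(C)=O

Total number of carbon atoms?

The symbol for carbon appears 11 times in the SMILES. Lowercase c denotes aromatic carbon and counts toward C.

11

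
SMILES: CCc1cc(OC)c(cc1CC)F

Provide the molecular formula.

C11H15FO

Heavy atoms from the SMILES: 11 C, 1 F, 1 O.
Implicit hydrogens by atom environment:
  4 × C (aromatic): no H
  3 × C: 3 H each → 9
  2 × C: 2 H each → 4
  2 × C (aromatic): 1 H each → 2
  1 × F: no H
  1 × O: no H
  Total hydrogens = 15.
Molecular formula: C11H15FO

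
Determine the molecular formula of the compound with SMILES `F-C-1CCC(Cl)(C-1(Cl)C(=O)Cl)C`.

C7H8Cl3FO

Heavy atoms from the SMILES: 7 C, 3 Cl, 1 F, 1 O.
Implicit hydrogens by atom environment:
  3 × C: no H
  3 × Cl: no H
  2 × C: 2 H each → 4
  1 × C: 3 H
  1 × C: 1 H
  1 × F: no H
  1 × O: no H
  Total hydrogens = 8.
Molecular formula: C7H8Cl3FO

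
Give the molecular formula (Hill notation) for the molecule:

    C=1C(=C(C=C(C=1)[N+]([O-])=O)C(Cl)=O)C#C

C9H4ClNO3

Heavy atoms from the SMILES: 9 C, 1 Cl, 1 N, 3 O.
Implicit hydrogens by atom environment:
  3 × C (aromatic): 1 H each → 3
  3 × C (aromatic): no H
  2 × C: no H
  2 × O: no H
  1 × C: 1 H
  1 × Cl: no H
  1 × N (charge +1): no H
  1 × O (charge -1): no H
  Total hydrogens = 4.
Molecular formula: C9H4ClNO3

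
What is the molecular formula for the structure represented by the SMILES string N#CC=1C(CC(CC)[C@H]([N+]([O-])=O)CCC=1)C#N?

Heavy atoms from the SMILES: 12 C, 3 N, 2 O.
Implicit hydrogens by atom environment:
  4 × C: 2 H each → 8
  4 × C: 1 H each → 4
  3 × C: no H
  2 × N: no H
  1 × C: 3 H
  1 × N (charge +1): no H
  1 × O: no H
  1 × O (charge -1): no H
  Total hydrogens = 15.
Molecular formula: C12H15N3O2

C12H15N3O2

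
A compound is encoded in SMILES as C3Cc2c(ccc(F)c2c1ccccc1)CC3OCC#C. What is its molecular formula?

Heavy atoms from the SMILES: 19 C, 1 F, 1 O.
Implicit hydrogens by atom environment:
  7 × C (aromatic): 1 H each → 7
  5 × C (aromatic): no H
  4 × C: 2 H each → 8
  2 × C: 1 H each → 2
  1 × C: no H
  1 × F: no H
  1 × O: no H
  Total hydrogens = 17.
Molecular formula: C19H17FO

C19H17FO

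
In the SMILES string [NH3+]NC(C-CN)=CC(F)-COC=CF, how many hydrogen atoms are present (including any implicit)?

16

Hydrogens are implicit in SMILES; fill each atom to its normal valence:
  4 × C: 1 H each → 4
  3 × C: 2 H each → 6
  2 × F: no H
  1 × C: no H
  1 × N (charge +1): 3 H
  1 × N: 2 H
  1 × N: 1 H
  1 × O: no H
  Total hydrogens = 16.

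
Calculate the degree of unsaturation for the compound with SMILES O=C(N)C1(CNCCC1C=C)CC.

3

Molecular formula from the SMILES: C10H18N2O.
DoU = (2C + 2 + N − H − X)/2 = (2·10 + 2 + 2 − 18 − 0)/2 = 6/2 = 3.
(Structurally: 1 ring(s) + 2 π bond(s) = 3.)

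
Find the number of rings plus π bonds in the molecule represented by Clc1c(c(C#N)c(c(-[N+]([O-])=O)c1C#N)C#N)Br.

11

Molecular formula from the SMILES: C9BrClN4O2.
DoU = (2C + 2 + N − H − X)/2 = (2·9 + 2 + 4 − 0 − 2)/2 = 22/2 = 11.
(Structurally: 1 ring(s) + 10 π bond(s) = 11.)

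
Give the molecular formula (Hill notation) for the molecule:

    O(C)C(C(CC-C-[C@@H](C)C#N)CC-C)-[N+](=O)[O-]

C12H22N2O3

Heavy atoms from the SMILES: 12 C, 2 N, 3 O.
Implicit hydrogens by atom environment:
  5 × C: 2 H each → 10
  3 × C: 3 H each → 9
  3 × C: 1 H each → 3
  2 × O: no H
  1 × C: no H
  1 × N (charge +1): no H
  1 × N: no H
  1 × O (charge -1): no H
  Total hydrogens = 22.
Molecular formula: C12H22N2O3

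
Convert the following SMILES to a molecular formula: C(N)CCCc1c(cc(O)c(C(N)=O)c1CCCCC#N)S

C16H23N3O2S

Heavy atoms from the SMILES: 16 C, 3 N, 2 O, 1 S.
Implicit hydrogens by atom environment:
  8 × C: 2 H each → 16
  5 × C (aromatic): no H
  2 × C: no H
  2 × N: 2 H each → 4
  1 × C (aromatic): 1 H
  1 × N: no H
  1 × O: 1 H
  1 × O: no H
  1 × S: 1 H
  Total hydrogens = 23.
Molecular formula: C16H23N3O2S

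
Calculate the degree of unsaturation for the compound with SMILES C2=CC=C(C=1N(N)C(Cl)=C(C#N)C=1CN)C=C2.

Molecular formula from the SMILES: C12H11ClN4.
DoU = (2C + 2 + N − H − X)/2 = (2·12 + 2 + 4 − 11 − 1)/2 = 18/2 = 9.
(Structurally: 2 ring(s) + 7 π bond(s) = 9.)

9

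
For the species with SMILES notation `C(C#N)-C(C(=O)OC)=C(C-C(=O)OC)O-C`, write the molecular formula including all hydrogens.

Heavy atoms from the SMILES: 10 C, 1 N, 5 O.
Implicit hydrogens by atom environment:
  5 × C: no H
  5 × O: no H
  3 × C: 3 H each → 9
  2 × C: 2 H each → 4
  1 × N: no H
  Total hydrogens = 13.
Molecular formula: C10H13NO5

C10H13NO5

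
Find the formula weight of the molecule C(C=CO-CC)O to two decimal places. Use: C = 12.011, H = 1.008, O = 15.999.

102.13

Molecular formula: C5H10O2.
M = 5×12.011 + 10×1.008 + 2×15.999 = 102.13 g/mol.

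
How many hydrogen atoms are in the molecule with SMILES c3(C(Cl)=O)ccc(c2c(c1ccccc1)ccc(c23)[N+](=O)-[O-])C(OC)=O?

12

Hydrogens are implicit in SMILES; fill each atom to its normal valence:
  9 × C (aromatic): 1 H each → 9
  7 × C (aromatic): no H
  4 × O: no H
  2 × C: no H
  1 × C: 3 H
  1 × Cl: no H
  1 × N (charge +1): no H
  1 × O (charge -1): no H
  Total hydrogens = 12.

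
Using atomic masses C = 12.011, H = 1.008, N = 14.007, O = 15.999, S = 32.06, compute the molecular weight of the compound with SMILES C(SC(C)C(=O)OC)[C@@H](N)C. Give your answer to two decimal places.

177.26

Molecular formula: C7H15NO2S.
M = 7×12.011 + 15×1.008 + 1×14.007 + 2×15.999 + 1×32.06 = 177.26 g/mol.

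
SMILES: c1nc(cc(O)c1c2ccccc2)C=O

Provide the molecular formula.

Heavy atoms from the SMILES: 12 C, 1 N, 2 O.
Implicit hydrogens by atom environment:
  7 × C (aromatic): 1 H each → 7
  4 × C (aromatic): no H
  1 × C: 1 H
  1 × N (aromatic): no H
  1 × O: 1 H
  1 × O: no H
  Total hydrogens = 9.
Molecular formula: C12H9NO2

C12H9NO2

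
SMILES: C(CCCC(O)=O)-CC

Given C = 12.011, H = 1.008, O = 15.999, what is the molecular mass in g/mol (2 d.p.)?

Molecular formula: C7H14O2.
M = 7×12.011 + 14×1.008 + 2×15.999 = 130.19 g/mol.

130.19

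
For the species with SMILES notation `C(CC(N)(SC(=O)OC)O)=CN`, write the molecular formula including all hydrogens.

C6H12N2O3S

Heavy atoms from the SMILES: 6 C, 2 N, 3 O, 1 S.
Implicit hydrogens by atom environment:
  2 × C: 1 H each → 2
  2 × C: no H
  2 × N: 2 H each → 4
  2 × O: no H
  1 × C: 3 H
  1 × C: 2 H
  1 × O: 1 H
  1 × S: no H
  Total hydrogens = 12.
Molecular formula: C6H12N2O3S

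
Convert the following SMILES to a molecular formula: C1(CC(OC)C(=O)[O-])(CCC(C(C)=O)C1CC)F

Heavy atoms from the SMILES: 13 C, 1 F, 4 O.
Implicit hydrogens by atom environment:
  4 × C: 2 H each → 8
  3 × C: 3 H each → 9
  3 × C: 1 H each → 3
  3 × C: no H
  3 × O: no H
  1 × F: no H
  1 × O (charge -1): no H
  Total hydrogens = 20.
Net charge -1.
Molecular formula: C13H20FO4-

C13H20FO4-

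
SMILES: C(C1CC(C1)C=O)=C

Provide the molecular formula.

C7H10O

Heavy atoms from the SMILES: 7 C, 1 O.
Implicit hydrogens by atom environment:
  4 × C: 1 H each → 4
  3 × C: 2 H each → 6
  1 × O: no H
  Total hydrogens = 10.
Molecular formula: C7H10O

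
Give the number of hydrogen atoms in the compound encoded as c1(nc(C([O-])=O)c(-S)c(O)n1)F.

2

Hydrogens are implicit in SMILES; fill each atom to its normal valence:
  4 × C (aromatic): no H
  2 × N (aromatic): no H
  1 × C: no H
  1 × F: no H
  1 × O: 1 H
  1 × O: no H
  1 × O (charge -1): no H
  1 × S: 1 H
  Total hydrogens = 2.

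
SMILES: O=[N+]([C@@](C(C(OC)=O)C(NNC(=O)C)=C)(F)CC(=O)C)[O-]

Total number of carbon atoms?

The symbol for carbon appears 11 times in the SMILES.

11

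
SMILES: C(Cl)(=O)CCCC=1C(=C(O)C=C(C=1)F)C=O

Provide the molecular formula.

C11H10ClFO3

Heavy atoms from the SMILES: 11 C, 1 Cl, 1 F, 3 O.
Implicit hydrogens by atom environment:
  4 × C (aromatic): no H
  3 × C: 2 H each → 6
  2 × C (aromatic): 1 H each → 2
  2 × O: no H
  1 × C: 1 H
  1 × C: no H
  1 × Cl: no H
  1 × F: no H
  1 × O: 1 H
  Total hydrogens = 10.
Molecular formula: C11H10ClFO3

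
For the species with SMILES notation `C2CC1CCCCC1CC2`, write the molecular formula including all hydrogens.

Heavy atoms from the SMILES: 10 C.
Implicit hydrogens by atom environment:
  8 × C: 2 H each → 16
  2 × C: 1 H each → 2
  Total hydrogens = 18.
Molecular formula: C10H18

C10H18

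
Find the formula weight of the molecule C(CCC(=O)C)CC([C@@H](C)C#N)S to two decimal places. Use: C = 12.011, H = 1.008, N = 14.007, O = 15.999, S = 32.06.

199.31

Molecular formula: C10H17NOS.
M = 10×12.011 + 17×1.008 + 1×14.007 + 1×15.999 + 1×32.06 = 199.31 g/mol.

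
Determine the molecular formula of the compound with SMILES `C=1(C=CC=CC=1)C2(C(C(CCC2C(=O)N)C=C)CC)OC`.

C18H25NO2

Heavy atoms from the SMILES: 18 C, 1 N, 2 O.
Implicit hydrogens by atom environment:
  5 × C (aromatic): 1 H each → 5
  4 × C: 2 H each → 8
  4 × C: 1 H each → 4
  2 × C: 3 H each → 6
  2 × C: no H
  2 × O: no H
  1 × C (aromatic): no H
  1 × N: 2 H
  Total hydrogens = 25.
Molecular formula: C18H25NO2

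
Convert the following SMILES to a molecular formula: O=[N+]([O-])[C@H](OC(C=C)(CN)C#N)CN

C7H12N4O3

Heavy atoms from the SMILES: 7 C, 4 N, 3 O.
Implicit hydrogens by atom environment:
  3 × C: 2 H each → 6
  2 × C: 1 H each → 2
  2 × C: no H
  2 × N: 2 H each → 4
  2 × O: no H
  1 × N: no H
  1 × N (charge +1): no H
  1 × O (charge -1): no H
  Total hydrogens = 12.
Molecular formula: C7H12N4O3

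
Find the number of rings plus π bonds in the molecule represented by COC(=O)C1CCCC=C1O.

3

Molecular formula from the SMILES: C8H12O3.
DoU = (2C + 2 + N − H − X)/2 = (2·8 + 2 + 0 − 12 − 0)/2 = 6/2 = 3.
(Structurally: 1 ring(s) + 2 π bond(s) = 3.)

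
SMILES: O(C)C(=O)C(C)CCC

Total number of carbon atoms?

The symbol for carbon appears 7 times in the SMILES.

7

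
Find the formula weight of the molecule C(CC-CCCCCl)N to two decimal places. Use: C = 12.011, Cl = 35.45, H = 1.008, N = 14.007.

Molecular formula: C7H16ClN.
M = 7×12.011 + 1×35.45 + 16×1.008 + 1×14.007 = 149.66 g/mol.

149.66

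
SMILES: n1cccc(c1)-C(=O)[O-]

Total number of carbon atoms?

6

The symbol for carbon appears 6 times in the SMILES. Lowercase c denotes aromatic carbon and counts toward C.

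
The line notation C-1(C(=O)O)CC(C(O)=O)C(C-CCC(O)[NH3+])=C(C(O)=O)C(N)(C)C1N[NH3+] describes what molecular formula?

Heavy atoms from the SMILES: 15 C, 4 N, 7 O.
Implicit hydrogens by atom environment:
  6 × C: no H
  4 × C: 2 H each → 8
  4 × C: 1 H each → 4
  4 × O: 1 H each → 4
  3 × O: no H
  2 × N (charge +1): 3 H each → 6
  1 × C: 3 H
  1 × N: 2 H
  1 × N: 1 H
  Total hydrogens = 28.
Net charge +2.
Molecular formula: [C15H28N4O7]2+

[C15H28N4O7]2+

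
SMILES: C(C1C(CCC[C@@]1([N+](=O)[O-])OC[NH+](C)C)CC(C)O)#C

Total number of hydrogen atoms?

25

Hydrogens are implicit in SMILES; fill each atom to its normal valence:
  5 × C: 2 H each → 10
  4 × C: 1 H each → 4
  3 × C: 3 H each → 9
  2 × C: no H
  2 × O: no H
  1 × N (charge +1): 1 H
  1 × N (charge +1): no H
  1 × O: 1 H
  1 × O (charge -1): no H
  Total hydrogens = 25.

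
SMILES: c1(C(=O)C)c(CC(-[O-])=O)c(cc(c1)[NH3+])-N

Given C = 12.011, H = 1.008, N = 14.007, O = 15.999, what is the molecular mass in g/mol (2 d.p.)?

Molecular formula: C10H12N2O3.
M = 10×12.011 + 12×1.008 + 2×14.007 + 3×15.999 = 208.22 g/mol.

208.22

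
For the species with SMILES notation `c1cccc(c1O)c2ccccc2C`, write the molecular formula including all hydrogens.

Heavy atoms from the SMILES: 13 C, 1 O.
Implicit hydrogens by atom environment:
  8 × C (aromatic): 1 H each → 8
  4 × C (aromatic): no H
  1 × C: 3 H
  1 × O: 1 H
  Total hydrogens = 12.
Molecular formula: C13H12O

C13H12O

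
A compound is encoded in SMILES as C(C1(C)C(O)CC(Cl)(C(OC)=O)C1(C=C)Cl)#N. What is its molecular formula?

Heavy atoms from the SMILES: 11 C, 2 Cl, 1 N, 3 O.
Implicit hydrogens by atom environment:
  5 × C: no H
  2 × C: 3 H each → 6
  2 × C: 2 H each → 4
  2 × C: 1 H each → 2
  2 × Cl: no H
  2 × O: no H
  1 × N: no H
  1 × O: 1 H
  Total hydrogens = 13.
Molecular formula: C11H13Cl2NO3

C11H13Cl2NO3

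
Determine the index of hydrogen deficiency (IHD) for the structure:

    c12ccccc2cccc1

Molecular formula from the SMILES: C10H8.
DoU = (2C + 2 + N − H − X)/2 = (2·10 + 2 + 0 − 8 − 0)/2 = 14/2 = 7.
(Structurally: 2 ring(s) + 5 π bond(s) = 7.)

7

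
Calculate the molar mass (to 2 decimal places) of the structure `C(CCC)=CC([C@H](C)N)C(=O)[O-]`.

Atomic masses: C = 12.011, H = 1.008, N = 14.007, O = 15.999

Molecular formula: C9H16NO2-.
M = 9×12.011 + 16×1.008 + 1×14.007 + 2×15.999 = 170.23 g/mol.

170.23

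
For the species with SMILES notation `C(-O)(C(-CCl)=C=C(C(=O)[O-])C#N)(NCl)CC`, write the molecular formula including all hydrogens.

C9H9Cl2N2O3-

Heavy atoms from the SMILES: 9 C, 2 Cl, 2 N, 3 O.
Implicit hydrogens by atom environment:
  6 × C: no H
  2 × C: 2 H each → 4
  2 × Cl: no H
  1 × C: 3 H
  1 × N: 1 H
  1 × N: no H
  1 × O: 1 H
  1 × O: no H
  1 × O (charge -1): no H
  Total hydrogens = 9.
Net charge -1.
Molecular formula: C9H9Cl2N2O3-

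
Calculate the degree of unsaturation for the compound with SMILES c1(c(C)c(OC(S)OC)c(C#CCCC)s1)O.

5

Molecular formula from the SMILES: C12H16O3S2.
DoU = (2C + 2 + N − H − X)/2 = (2·12 + 2 + 0 − 16 − 0)/2 = 10/2 = 5.
(Structurally: 1 ring(s) + 4 π bond(s) = 5.)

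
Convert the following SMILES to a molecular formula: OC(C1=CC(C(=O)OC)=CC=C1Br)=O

C9H7BrO4

Heavy atoms from the SMILES: 1 Br, 9 C, 4 O.
Implicit hydrogens by atom environment:
  3 × C (aromatic): 1 H each → 3
  3 × C (aromatic): no H
  3 × O: no H
  2 × C: no H
  1 × Br: no H
  1 × C: 3 H
  1 × O: 1 H
  Total hydrogens = 7.
Molecular formula: C9H7BrO4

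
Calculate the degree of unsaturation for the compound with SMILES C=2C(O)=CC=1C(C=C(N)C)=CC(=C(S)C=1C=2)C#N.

10

Molecular formula from the SMILES: C14H12N2OS.
DoU = (2C + 2 + N − H − X)/2 = (2·14 + 2 + 2 − 12 − 0)/2 = 20/2 = 10.
(Structurally: 2 ring(s) + 8 π bond(s) = 10.)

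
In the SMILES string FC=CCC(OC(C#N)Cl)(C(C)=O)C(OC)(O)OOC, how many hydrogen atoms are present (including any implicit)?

Hydrogens are implicit in SMILES; fill each atom to its normal valence:
  5 × O: no H
  4 × C: no H
  3 × C: 3 H each → 9
  3 × C: 1 H each → 3
  1 × C: 2 H
  1 × Cl: no H
  1 × F: no H
  1 × N: no H
  1 × O: 1 H
  Total hydrogens = 15.

15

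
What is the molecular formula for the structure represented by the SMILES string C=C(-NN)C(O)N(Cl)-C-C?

Heavy atoms from the SMILES: 5 C, 1 Cl, 3 N, 1 O.
Implicit hydrogens by atom environment:
  2 × C: 2 H each → 4
  1 × C: 3 H
  1 × C: 1 H
  1 × C: no H
  1 × Cl: no H
  1 × N: 2 H
  1 × N: 1 H
  1 × N: no H
  1 × O: 1 H
  Total hydrogens = 12.
Molecular formula: C5H12ClN3O

C5H12ClN3O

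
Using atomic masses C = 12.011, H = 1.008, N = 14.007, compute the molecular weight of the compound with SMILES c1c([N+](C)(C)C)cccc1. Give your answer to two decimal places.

Molecular formula: C9H14N+.
M = 9×12.011 + 14×1.008 + 1×14.007 = 136.22 g/mol.

136.22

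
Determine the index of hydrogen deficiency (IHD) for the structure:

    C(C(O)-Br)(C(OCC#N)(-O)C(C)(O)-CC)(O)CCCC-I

2

Molecular formula from the SMILES: C13H23BrINO5.
DoU = (2C + 2 + N − H − X)/2 = (2·13 + 2 + 1 − 23 − 2)/2 = 4/2 = 2.
(Structurally: 0 ring(s) + 2 π bond(s) = 2.)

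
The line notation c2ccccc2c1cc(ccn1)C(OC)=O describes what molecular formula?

Heavy atoms from the SMILES: 13 C, 1 N, 2 O.
Implicit hydrogens by atom environment:
  8 × C (aromatic): 1 H each → 8
  3 × C (aromatic): no H
  2 × O: no H
  1 × C: 3 H
  1 × C: no H
  1 × N (aromatic): no H
  Total hydrogens = 11.
Molecular formula: C13H11NO2

C13H11NO2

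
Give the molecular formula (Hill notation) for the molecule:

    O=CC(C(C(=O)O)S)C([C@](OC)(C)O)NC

Heavy atoms from the SMILES: 9 C, 1 N, 5 O, 1 S.
Implicit hydrogens by atom environment:
  4 × C: 1 H each → 4
  3 × C: 3 H each → 9
  3 × O: no H
  2 × C: no H
  2 × O: 1 H each → 2
  1 × N: 1 H
  1 × S: 1 H
  Total hydrogens = 17.
Molecular formula: C9H17NO5S

C9H17NO5S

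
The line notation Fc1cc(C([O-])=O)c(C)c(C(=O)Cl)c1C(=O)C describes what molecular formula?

Heavy atoms from the SMILES: 11 C, 1 Cl, 1 F, 4 O.
Implicit hydrogens by atom environment:
  5 × C (aromatic): no H
  3 × C: no H
  3 × O: no H
  2 × C: 3 H each → 6
  1 × C (aromatic): 1 H
  1 × Cl: no H
  1 × F: no H
  1 × O (charge -1): no H
  Total hydrogens = 7.
Net charge -1.
Molecular formula: C11H7ClFO4-

C11H7ClFO4-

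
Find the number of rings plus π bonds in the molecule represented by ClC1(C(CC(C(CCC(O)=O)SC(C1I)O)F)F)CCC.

Molecular formula from the SMILES: C13H20ClF2IO3S.
DoU = (2C + 2 + N − H − X)/2 = (2·13 + 2 + 0 − 20 − 4)/2 = 4/2 = 2.
(Structurally: 1 ring(s) + 1 π bond(s) = 2.)

2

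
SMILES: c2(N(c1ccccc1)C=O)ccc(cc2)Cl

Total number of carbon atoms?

The symbol for carbon appears 13 times in the SMILES. Lowercase c denotes aromatic carbon and counts toward C.

13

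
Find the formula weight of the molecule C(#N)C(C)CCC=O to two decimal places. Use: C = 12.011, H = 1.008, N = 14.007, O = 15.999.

Molecular formula: C6H9NO.
M = 6×12.011 + 9×1.008 + 1×14.007 + 1×15.999 = 111.14 g/mol.

111.14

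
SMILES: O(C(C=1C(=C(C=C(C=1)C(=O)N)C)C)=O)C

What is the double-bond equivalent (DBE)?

6

Molecular formula from the SMILES: C11H13NO3.
DoU = (2C + 2 + N − H − X)/2 = (2·11 + 2 + 1 − 13 − 0)/2 = 12/2 = 6.
(Structurally: 1 ring(s) + 5 π bond(s) = 6.)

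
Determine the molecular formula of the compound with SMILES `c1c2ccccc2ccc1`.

C10H8

Heavy atoms from the SMILES: 10 C.
Implicit hydrogens by atom environment:
  8 × C (aromatic): 1 H each → 8
  2 × C (aromatic): no H
  Total hydrogens = 8.
Molecular formula: C10H8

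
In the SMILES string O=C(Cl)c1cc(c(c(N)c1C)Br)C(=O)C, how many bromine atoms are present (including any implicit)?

The symbol for bromine appears 1 time in the SMILES.

1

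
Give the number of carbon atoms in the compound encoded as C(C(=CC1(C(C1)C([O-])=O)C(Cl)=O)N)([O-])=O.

The symbol for carbon appears 8 times in the SMILES. (Cl is a single chlorine, not C + l.)

8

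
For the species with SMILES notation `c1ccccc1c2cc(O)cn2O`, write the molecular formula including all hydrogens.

C10H9NO2

Heavy atoms from the SMILES: 10 C, 1 N, 2 O.
Implicit hydrogens by atom environment:
  7 × C (aromatic): 1 H each → 7
  3 × C (aromatic): no H
  2 × O: 1 H each → 2
  1 × N (aromatic): no H
  Total hydrogens = 9.
Molecular formula: C10H9NO2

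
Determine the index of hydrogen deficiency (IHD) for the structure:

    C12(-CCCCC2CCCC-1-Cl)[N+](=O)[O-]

Molecular formula from the SMILES: C10H16ClNO2.
DoU = (2C + 2 + N − H − X)/2 = (2·10 + 2 + 1 − 16 − 1)/2 = 6/2 = 3.
(Structurally: 2 ring(s) + 1 π bond(s) = 3.)

3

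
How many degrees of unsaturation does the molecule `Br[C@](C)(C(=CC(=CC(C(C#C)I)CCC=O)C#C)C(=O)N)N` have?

8

Molecular formula from the SMILES: C16H18BrIN2O2.
DoU = (2C + 2 + N − H − X)/2 = (2·16 + 2 + 2 − 18 − 2)/2 = 16/2 = 8.
(Structurally: 0 ring(s) + 8 π bond(s) = 8.)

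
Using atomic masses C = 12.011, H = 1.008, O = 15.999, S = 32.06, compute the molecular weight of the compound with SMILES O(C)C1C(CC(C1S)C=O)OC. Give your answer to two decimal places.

Molecular formula: C8H14O3S.
M = 8×12.011 + 14×1.008 + 3×15.999 + 1×32.06 = 190.26 g/mol.

190.26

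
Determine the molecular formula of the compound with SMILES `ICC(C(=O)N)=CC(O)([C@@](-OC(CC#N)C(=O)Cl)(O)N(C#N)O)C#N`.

Heavy atoms from the SMILES: 12 C, 1 Cl, 1 I, 5 N, 6 O.
Implicit hydrogens by atom environment:
  8 × C: no H
  4 × N: no H
  3 × O: 1 H each → 3
  3 × O: no H
  2 × C: 2 H each → 4
  2 × C: 1 H each → 2
  1 × Cl: no H
  1 × I: no H
  1 × N: 2 H
  Total hydrogens = 11.
Molecular formula: C12H11ClIN5O6

C12H11ClIN5O6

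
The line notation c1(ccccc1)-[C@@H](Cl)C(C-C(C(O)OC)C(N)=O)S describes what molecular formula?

C13H18ClNO3S

Heavy atoms from the SMILES: 13 C, 1 Cl, 1 N, 3 O, 1 S.
Implicit hydrogens by atom environment:
  5 × C (aromatic): 1 H each → 5
  4 × C: 1 H each → 4
  2 × O: no H
  1 × C: 3 H
  1 × C: 2 H
  1 × C: no H
  1 × C (aromatic): no H
  1 × Cl: no H
  1 × N: 2 H
  1 × O: 1 H
  1 × S: 1 H
  Total hydrogens = 18.
Molecular formula: C13H18ClNO3S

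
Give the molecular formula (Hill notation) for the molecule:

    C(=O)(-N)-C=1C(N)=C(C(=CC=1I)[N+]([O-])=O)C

C8H8IN3O3

Heavy atoms from the SMILES: 8 C, 1 I, 3 N, 3 O.
Implicit hydrogens by atom environment:
  5 × C (aromatic): no H
  2 × N: 2 H each → 4
  2 × O: no H
  1 × C: 3 H
  1 × C (aromatic): 1 H
  1 × C: no H
  1 × I: no H
  1 × N (charge +1): no H
  1 × O (charge -1): no H
  Total hydrogens = 8.
Molecular formula: C8H8IN3O3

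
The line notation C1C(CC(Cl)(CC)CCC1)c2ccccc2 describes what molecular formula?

C15H21Cl

Heavy atoms from the SMILES: 15 C, 1 Cl.
Implicit hydrogens by atom environment:
  6 × C: 2 H each → 12
  5 × C (aromatic): 1 H each → 5
  1 × C: 3 H
  1 × C: 1 H
  1 × C: no H
  1 × C (aromatic): no H
  1 × Cl: no H
  Total hydrogens = 21.
Molecular formula: C15H21Cl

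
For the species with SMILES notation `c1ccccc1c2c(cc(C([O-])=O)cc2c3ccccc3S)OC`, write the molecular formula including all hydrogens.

C20H15O3S-

Heavy atoms from the SMILES: 20 C, 3 O, 1 S.
Implicit hydrogens by atom environment:
  11 × C (aromatic): 1 H each → 11
  7 × C (aromatic): no H
  2 × O: no H
  1 × C: 3 H
  1 × C: no H
  1 × O (charge -1): no H
  1 × S: 1 H
  Total hydrogens = 15.
Net charge -1.
Molecular formula: C20H15O3S-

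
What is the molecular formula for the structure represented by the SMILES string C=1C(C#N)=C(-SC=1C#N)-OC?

Heavy atoms from the SMILES: 7 C, 2 N, 1 O, 1 S.
Implicit hydrogens by atom environment:
  3 × C (aromatic): no H
  2 × C: no H
  2 × N: no H
  1 × C: 3 H
  1 × C (aromatic): 1 H
  1 × O: no H
  1 × S (aromatic): no H
  Total hydrogens = 4.
Molecular formula: C7H4N2OS

C7H4N2OS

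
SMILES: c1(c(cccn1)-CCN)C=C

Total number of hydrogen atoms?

Hydrogens are implicit in SMILES; fill each atom to its normal valence:
  3 × C: 2 H each → 6
  3 × C (aromatic): 1 H each → 3
  2 × C (aromatic): no H
  1 × C: 1 H
  1 × N: 2 H
  1 × N (aromatic): no H
  Total hydrogens = 12.

12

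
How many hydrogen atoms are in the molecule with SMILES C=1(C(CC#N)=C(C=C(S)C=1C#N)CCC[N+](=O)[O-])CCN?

Hydrogens are implicit in SMILES; fill each atom to its normal valence:
  6 × C: 2 H each → 12
  5 × C (aromatic): no H
  2 × C: no H
  2 × N: no H
  1 × C (aromatic): 1 H
  1 × N: 2 H
  1 × N (charge +1): no H
  1 × O: no H
  1 × O (charge -1): no H
  1 × S: 1 H
  Total hydrogens = 16.

16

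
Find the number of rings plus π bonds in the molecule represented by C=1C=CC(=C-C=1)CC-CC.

4

Molecular formula from the SMILES: C10H14.
DoU = (2C + 2 + N − H − X)/2 = (2·10 + 2 + 0 − 14 − 0)/2 = 8/2 = 4.
(Structurally: 1 ring(s) + 3 π bond(s) = 4.)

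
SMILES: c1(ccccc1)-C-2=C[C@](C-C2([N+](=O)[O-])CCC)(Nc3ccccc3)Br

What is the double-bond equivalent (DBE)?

11

Molecular formula from the SMILES: C20H21BrN2O2.
DoU = (2C + 2 + N − H − X)/2 = (2·20 + 2 + 2 − 21 − 1)/2 = 22/2 = 11.
(Structurally: 3 ring(s) + 8 π bond(s) = 11.)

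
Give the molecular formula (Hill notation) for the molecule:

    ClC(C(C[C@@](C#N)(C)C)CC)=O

C9H14ClNO

Heavy atoms from the SMILES: 9 C, 1 Cl, 1 N, 1 O.
Implicit hydrogens by atom environment:
  3 × C: 3 H each → 9
  3 × C: no H
  2 × C: 2 H each → 4
  1 × C: 1 H
  1 × Cl: no H
  1 × N: no H
  1 × O: no H
  Total hydrogens = 14.
Molecular formula: C9H14ClNO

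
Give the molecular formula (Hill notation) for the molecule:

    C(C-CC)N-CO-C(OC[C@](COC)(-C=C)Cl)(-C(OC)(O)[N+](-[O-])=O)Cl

Heavy atoms from the SMILES: 14 C, 2 Cl, 2 N, 7 O.
Implicit hydrogens by atom environment:
  7 × C: 2 H each → 14
  5 × O: no H
  3 × C: 3 H each → 9
  3 × C: no H
  2 × Cl: no H
  1 × C: 1 H
  1 × N: 1 H
  1 × N (charge +1): no H
  1 × O: 1 H
  1 × O (charge -1): no H
  Total hydrogens = 26.
Molecular formula: C14H26Cl2N2O7

C14H26Cl2N2O7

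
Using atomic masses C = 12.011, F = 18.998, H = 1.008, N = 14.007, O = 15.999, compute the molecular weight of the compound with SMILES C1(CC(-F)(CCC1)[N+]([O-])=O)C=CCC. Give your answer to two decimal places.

Molecular formula: C10H16FNO2.
M = 10×12.011 + 1×18.998 + 16×1.008 + 1×14.007 + 2×15.999 = 201.24 g/mol.

201.24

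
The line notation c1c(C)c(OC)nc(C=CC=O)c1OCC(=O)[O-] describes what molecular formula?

C12H12NO5-

Heavy atoms from the SMILES: 12 C, 1 N, 5 O.
Implicit hydrogens by atom environment:
  4 × C (aromatic): no H
  4 × O: no H
  3 × C: 1 H each → 3
  2 × C: 3 H each → 6
  1 × C: 2 H
  1 × C (aromatic): 1 H
  1 × C: no H
  1 × N (aromatic): no H
  1 × O (charge -1): no H
  Total hydrogens = 12.
Net charge -1.
Molecular formula: C12H12NO5-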